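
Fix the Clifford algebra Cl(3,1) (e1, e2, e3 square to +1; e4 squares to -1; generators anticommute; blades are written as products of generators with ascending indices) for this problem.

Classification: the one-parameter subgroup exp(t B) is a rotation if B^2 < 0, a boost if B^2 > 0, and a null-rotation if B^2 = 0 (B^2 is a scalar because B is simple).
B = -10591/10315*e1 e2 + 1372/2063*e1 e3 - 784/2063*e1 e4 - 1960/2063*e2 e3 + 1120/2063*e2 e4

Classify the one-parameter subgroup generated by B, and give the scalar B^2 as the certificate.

B^2 term by term: the squares give (-10591/10315)^2*(e1 e2)^2 + (1372/2063)^2*(e1 e3)^2 + (-784/2063)^2*(e1 e4)^2 + (-1960/2063)^2*(e2 e3)^2 + (1120/2063)^2*(e2 e4)^2 = 112169281/106399225*(-1) + 1882384/4255969*(-1) + 614656/4255969*(+1) + 3841600/4255969*(-1) + 1254400/4255969*(+1) = -49/25 (each basis 2-blade squares to minus the product of its generators' squares); cross terms between blades sharing an index anticommute and cancel; the commuting (index-disjoint) pairs give grade-4 terms 2*c*c'*(blade product), which cancel blade by blade — e1 e2 e3 e4: -3073280/4255969 + 3073280/4255969 = 0 — confirming B is simple. So B^2 = -49/25.
Answer: rotation, certificate B^2 = -49/25. Note: conjugating B changes its blade decomposition but never the scalar B^2 = -49/25, whose sign settles the classification.


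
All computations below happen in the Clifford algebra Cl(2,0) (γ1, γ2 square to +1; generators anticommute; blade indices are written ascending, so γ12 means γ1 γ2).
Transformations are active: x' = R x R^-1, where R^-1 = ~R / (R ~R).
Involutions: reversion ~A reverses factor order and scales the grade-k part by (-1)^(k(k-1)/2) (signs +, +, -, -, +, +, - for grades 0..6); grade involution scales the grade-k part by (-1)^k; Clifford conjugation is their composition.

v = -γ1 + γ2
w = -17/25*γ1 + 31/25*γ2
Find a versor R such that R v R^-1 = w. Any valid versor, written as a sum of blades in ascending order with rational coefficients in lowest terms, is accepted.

A norm check does it: q(v) = q(w) = 2, hence R = v + w = -42/25*γ1 + 56/25*γ2 realises the map — parallel part kept, (v - w)/2 negated, v carried to w.
Answer: -42/25*γ1 + 56/25*γ2


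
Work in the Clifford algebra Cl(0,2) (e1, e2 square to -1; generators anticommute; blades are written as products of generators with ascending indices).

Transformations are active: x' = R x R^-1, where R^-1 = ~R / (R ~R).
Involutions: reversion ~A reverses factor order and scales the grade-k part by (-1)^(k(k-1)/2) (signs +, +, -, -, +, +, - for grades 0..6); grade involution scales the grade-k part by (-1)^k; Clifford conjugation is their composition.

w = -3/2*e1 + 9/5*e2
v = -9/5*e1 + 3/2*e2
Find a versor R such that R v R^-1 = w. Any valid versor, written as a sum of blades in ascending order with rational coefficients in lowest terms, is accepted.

Here q(v) = q(w) = -549/100; the classical choice R = v + w = -33/10*e1 + 33/10*e2 then realises v -> w under the sandwich.
Answer: -33/10*e1 + 33/10*e2


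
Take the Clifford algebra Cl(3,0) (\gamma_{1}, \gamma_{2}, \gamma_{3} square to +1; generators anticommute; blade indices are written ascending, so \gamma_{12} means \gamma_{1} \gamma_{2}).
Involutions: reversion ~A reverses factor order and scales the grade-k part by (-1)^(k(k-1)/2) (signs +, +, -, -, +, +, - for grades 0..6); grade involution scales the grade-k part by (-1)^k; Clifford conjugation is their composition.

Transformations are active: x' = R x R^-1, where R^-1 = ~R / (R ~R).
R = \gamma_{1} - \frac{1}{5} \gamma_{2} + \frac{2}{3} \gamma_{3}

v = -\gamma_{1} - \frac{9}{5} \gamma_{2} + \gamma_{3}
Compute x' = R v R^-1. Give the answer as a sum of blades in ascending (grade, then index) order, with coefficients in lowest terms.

~R = \gamma_{1} - \frac{1}{5} \gamma_{2} + \frac{2}{3} \gamma_{3}, and R ~R = \frac{334}{225}, so R^-1 = ~R / (\frac{334}{225}).
R v = \frac{2}{75} - 2 \gamma_{12} + \frac{5}{3} \gamma_{13} + \gamma_{23}
Answer: \frac{173}{167} \gamma_{1} + \frac{1497}{835} \gamma_{2} - \frac{163}{167} \gamma_{3}


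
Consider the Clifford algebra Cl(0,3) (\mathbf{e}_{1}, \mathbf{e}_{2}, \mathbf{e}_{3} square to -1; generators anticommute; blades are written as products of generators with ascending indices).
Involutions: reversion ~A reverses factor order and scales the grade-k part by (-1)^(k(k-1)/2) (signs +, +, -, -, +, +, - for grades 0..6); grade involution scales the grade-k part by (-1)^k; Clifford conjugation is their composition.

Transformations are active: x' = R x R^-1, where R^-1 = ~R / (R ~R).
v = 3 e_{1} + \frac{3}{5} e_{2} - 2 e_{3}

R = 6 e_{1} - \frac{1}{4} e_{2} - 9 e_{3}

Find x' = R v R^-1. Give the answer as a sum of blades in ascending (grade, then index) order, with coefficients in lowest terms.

~R = 6 e_{1} - \frac{1}{4} e_{2} - 9 e_{3}, and R ~R = -\frac{1873}{16}, so R^-1 = ~R / (-\frac{1873}{16}).
R v = -\frac{717}{20} + \frac{87}{20} e_{1} e_{2} + 15 e_{1} e_{3} + \frac{59}{10} e_{2} e_{3}
Answer: \frac{6321}{9365} e_{1} - \frac{7053}{9365} e_{2} - \frac{32894}{9365} e_{3}


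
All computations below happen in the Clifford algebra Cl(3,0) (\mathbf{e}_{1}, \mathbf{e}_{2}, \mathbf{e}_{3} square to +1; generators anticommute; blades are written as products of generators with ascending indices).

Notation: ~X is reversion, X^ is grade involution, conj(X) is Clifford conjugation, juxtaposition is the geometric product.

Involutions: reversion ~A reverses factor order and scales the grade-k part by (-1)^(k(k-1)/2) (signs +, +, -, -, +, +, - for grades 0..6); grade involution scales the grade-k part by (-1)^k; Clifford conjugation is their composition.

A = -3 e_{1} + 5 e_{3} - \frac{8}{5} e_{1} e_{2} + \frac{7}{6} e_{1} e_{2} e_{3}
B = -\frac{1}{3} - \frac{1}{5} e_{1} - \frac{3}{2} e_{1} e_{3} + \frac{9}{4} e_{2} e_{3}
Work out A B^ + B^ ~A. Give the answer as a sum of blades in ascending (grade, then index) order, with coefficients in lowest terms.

first term: -\frac{3}{5} + \frac{47}{8} e_{1} - \frac{317}{25} e_{2} + \frac{17}{6} e_{3} + \frac{8}{15} e_{1} e_{2} - \frac{23}{5} e_{1} e_{3} - \frac{13}{6} e_{2} e_{3} - \frac{257}{36} e_{1} e_{2} e_{3}
second term: -\frac{3}{5} - \frac{31}{8} e_{1} + \frac{333}{25} e_{2} - \frac{37}{6} e_{3} - \frac{8}{15} e_{1} e_{2} - \frac{13}{5} e_{1} e_{3} - \frac{79}{30} e_{2} e_{3} - \frac{229}{36} e_{1} e_{2} e_{3}
Answer: -\frac{6}{5} + 2 e_{1} + \frac{16}{25} e_{2} - \frac{10}{3} e_{3} - \frac{36}{5} e_{1} e_{3} - \frac{24}{5} e_{2} e_{3} - \frac{27}{2} e_{1} e_{2} e_{3}


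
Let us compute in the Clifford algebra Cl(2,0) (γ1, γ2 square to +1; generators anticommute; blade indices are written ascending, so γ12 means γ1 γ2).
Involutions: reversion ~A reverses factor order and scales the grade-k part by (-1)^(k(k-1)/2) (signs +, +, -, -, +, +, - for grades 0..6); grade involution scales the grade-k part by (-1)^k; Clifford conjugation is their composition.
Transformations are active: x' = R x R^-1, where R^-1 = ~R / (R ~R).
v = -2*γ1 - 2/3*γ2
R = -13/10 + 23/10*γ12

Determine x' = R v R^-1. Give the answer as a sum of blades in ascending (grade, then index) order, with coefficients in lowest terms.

~R = -13/10 - 23/10*γ12, and R ~R = 349/50, so R^-1 = ~R / (349/50).
R v = 16/15*γ1 + 82/15*γ2
Answer: 1678/1047*γ1 - 478/349*γ2


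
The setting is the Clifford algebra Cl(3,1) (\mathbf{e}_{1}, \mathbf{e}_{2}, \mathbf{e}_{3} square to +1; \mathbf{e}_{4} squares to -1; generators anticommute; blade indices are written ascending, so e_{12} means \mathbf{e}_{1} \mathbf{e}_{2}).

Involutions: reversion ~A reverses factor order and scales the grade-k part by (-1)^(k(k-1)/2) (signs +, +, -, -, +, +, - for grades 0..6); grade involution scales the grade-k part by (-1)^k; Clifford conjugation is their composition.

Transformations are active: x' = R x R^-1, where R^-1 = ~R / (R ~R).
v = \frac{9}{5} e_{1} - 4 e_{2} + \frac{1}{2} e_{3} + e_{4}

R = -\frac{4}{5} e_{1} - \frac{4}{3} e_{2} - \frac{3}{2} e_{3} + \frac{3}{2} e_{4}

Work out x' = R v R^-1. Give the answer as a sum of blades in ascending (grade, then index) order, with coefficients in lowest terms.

~R = -\frac{4}{5} e_{1} - \frac{4}{3} e_{2} - \frac{3}{2} e_{3} + \frac{3}{2} e_{4}, and R ~R = \frac{544}{225}, so R^-1 = ~R / (\frac{544}{225}).
R v = \frac{493}{300} + \frac{28}{5} e_{12} + \frac{23}{10} e_{13} - \frac{7}{2} e_{14} - \frac{20}{3} e_{23} + \frac{14}{3} e_{24} - \frac{9}{4} e_{34}
Answer: -\frac{231}{80} e_{1} + \frac{35}{16} e_{2} - \frac{325}{128} e_{3} + \frac{133}{128} e_{4}


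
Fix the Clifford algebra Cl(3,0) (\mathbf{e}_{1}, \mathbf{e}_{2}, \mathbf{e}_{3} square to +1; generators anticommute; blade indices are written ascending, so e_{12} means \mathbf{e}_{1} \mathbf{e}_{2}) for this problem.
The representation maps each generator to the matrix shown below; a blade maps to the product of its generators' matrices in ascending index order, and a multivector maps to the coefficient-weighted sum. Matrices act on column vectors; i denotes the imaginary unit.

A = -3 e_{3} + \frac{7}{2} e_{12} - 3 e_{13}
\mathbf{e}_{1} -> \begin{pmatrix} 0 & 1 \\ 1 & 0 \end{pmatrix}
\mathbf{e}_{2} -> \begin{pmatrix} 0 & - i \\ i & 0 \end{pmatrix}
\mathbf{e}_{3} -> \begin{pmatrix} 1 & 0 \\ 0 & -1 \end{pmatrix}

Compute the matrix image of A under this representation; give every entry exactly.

Bivector images (products of the table entries): rho(e_{12}) = rho(\mathbf{e}_{1})rho(\mathbf{e}_{2}) = \begin{pmatrix} i & 0 \\ 0 & - i \end{pmatrix}; rho(e_{13}) = rho(\mathbf{e}_{1})rho(\mathbf{e}_{3}) = \begin{pmatrix} 0 & -1 \\ 1 & 0 \end{pmatrix}.
M = (-3)*rho(e_{3}) + (\frac{7}{2})*rho(e_{12}) + (-3)*rho(e_{13}), summed entrywise:
Answer: \begin{pmatrix} -3 + \frac{7 i}{2} & 3 \\ -3 & 3 - \frac{7 i}{2} \end{pmatrix}


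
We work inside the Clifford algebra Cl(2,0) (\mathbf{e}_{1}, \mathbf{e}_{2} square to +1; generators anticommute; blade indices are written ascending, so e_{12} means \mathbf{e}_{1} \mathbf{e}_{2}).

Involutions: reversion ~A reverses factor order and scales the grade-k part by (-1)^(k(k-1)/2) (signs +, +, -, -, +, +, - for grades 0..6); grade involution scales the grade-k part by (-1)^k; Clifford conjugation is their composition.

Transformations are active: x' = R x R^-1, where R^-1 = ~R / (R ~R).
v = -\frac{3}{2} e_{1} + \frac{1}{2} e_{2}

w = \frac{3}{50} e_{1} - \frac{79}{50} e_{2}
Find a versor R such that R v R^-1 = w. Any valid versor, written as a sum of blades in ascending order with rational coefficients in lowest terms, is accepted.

Reasoning: v^2 = w^2 = \frac{5}{2} since conjugation preserves the quadratic form; R = v + w = -\frac{36}{25} e_{1} - \frac{27}{25} e_{2} is then valid when invertible, keeping its own part and reversing (v - w)/2.
Answer: -\frac{36}{25} e_{1} - \frac{27}{25} e_{2}


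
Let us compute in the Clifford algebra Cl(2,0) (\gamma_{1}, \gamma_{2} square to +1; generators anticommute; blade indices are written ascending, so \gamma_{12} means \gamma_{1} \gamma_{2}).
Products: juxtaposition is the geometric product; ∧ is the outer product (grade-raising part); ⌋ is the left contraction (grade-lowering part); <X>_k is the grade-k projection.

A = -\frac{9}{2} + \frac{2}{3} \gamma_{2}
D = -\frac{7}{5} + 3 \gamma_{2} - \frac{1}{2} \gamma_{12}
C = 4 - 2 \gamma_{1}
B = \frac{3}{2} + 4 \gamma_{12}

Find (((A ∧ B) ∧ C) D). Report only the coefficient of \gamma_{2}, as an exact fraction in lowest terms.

step 1: -\frac{27}{4} + \gamma_{2} - 18 \gamma_{12}
step 2: -27 + \frac{27}{2} \gamma_{1} + 4 \gamma_{2} - 70 \gamma_{12}
step 3: \frac{74}{5} - \frac{2269}{10} \gamma_{1} - \frac{1867}{20} \gamma_{2} + 152 \gamma_{12}
Answer: -\frac{1867}{20}


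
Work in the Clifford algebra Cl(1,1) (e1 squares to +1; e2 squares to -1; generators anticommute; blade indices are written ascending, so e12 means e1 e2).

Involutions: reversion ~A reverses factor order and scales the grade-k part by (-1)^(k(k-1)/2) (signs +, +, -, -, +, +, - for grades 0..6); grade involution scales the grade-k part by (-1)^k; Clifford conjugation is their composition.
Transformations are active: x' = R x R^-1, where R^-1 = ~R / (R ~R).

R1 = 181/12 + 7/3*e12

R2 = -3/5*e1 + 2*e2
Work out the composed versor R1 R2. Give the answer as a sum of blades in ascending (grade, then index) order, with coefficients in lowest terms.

Distribute over the terms of R1 (each basis-blade product reordered to ascending indices, repeated generators contracted through their squares):
(181/12) R2 = -181/20*e1 + 181/6*e2
(7/3*e12) R2 = -14/3*e1 + 7/5*e2
Summing the partial products and collecting blades:
Answer: -823/60*e1 + 947/30*e2


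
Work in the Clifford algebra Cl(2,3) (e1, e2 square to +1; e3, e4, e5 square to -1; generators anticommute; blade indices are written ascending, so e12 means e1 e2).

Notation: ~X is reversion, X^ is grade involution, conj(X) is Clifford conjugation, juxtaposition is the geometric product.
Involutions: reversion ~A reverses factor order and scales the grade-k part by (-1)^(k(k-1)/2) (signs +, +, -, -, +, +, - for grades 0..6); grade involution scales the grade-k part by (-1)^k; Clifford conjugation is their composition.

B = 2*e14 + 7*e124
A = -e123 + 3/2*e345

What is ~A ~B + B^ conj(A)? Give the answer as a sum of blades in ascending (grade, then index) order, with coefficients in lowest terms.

first term: 7*e34 - 3*e135 - 2*e234 + 21/2*e1235
second term: 7*e34 + 3*e135 + 2*e234 - 21/2*e1235
Answer: 14*e34


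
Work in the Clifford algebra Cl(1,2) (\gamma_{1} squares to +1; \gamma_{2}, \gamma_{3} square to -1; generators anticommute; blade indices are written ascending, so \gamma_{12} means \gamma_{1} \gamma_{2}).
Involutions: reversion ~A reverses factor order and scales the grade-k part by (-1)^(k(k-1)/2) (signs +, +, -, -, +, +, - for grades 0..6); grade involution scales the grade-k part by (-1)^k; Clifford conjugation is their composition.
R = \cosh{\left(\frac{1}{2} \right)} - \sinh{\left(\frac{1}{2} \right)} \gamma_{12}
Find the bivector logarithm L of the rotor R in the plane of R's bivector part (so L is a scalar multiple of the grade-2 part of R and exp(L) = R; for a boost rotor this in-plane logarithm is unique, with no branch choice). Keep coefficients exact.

The scalar part of R is \cosh{\left(\frac{1}{2} \right)}, giving the rapidity magnitude (cosh is even); the bivector part supplies orientation, its quotient by sinh of the rapidity is the plane, and L = rapidity * plane — unique in that plane, since flipping both signs leaves L unchanged.
Concretely: cosh(rapidity) = \cosh{\left(\frac{1}{2} \right)} gives rapidity = ±\frac{1}{2}, and since rapidity/sinh(rapidity) is even the sign is immaterial: L = (rapidity/sinh(rapidity)) * <R>_2 = (\frac{1}{2 \sinh{\left(\frac{1}{2} \right)}}) * <R>_2.
Answer: - \frac{1}{2} \gamma_{12}


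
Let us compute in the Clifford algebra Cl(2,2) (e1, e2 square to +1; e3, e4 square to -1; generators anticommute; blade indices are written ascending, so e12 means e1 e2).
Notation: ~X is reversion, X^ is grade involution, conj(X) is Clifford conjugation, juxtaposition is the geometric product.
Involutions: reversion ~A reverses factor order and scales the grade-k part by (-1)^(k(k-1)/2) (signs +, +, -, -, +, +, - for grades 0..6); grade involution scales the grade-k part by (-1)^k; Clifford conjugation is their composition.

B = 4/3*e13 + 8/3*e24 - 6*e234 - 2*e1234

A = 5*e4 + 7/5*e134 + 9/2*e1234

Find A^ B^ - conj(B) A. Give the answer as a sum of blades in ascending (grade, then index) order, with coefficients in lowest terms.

first term: -9 - 27*e1 - 242/15*e2 - 28/15*e4 + 42/5*e12 - 12*e13 + 30*e23 - 6*e24 + 206/15*e123 - 20/3*e134
second term: -9 - 27*e1 + 158/15*e2 - 28/15*e4 - 42/5*e12 + 12*e13 + 30*e23 + 6*e24 + 94/15*e123 - 20/3*e134
Answer: -80/3*e2 + 84/5*e12 - 24*e13 - 12*e24 + 112/15*e123


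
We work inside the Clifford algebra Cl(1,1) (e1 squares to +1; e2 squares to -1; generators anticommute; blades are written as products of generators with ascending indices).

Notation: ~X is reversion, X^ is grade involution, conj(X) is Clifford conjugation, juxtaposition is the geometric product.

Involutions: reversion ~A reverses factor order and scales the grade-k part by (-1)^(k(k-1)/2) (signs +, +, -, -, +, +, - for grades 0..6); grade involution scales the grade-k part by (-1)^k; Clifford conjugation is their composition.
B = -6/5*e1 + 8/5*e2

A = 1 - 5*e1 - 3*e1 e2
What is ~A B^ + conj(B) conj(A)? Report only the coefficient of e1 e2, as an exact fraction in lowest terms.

first term: -6 + 6*e1 - 26/5*e2 + 8*e1 e2
second term: 6 - 18/5*e1 + 2*e2 + 8*e1 e2
Answer: 16


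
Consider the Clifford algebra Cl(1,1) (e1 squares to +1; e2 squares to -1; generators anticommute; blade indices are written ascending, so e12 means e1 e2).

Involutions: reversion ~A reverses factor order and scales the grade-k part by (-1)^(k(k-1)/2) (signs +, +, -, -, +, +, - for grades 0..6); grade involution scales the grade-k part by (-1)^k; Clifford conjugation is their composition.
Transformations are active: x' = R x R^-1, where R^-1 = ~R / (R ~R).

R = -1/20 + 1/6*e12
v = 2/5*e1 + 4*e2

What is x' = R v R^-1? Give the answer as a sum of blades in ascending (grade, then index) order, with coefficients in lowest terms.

~R = -1/20 - 1/6*e12, and R ~R = -91/3600, so R^-1 = ~R / (-91/3600).
R v = -103/150*e1 - 4/15*e2
Answer: -1418/455*e1 - 460/91*e2


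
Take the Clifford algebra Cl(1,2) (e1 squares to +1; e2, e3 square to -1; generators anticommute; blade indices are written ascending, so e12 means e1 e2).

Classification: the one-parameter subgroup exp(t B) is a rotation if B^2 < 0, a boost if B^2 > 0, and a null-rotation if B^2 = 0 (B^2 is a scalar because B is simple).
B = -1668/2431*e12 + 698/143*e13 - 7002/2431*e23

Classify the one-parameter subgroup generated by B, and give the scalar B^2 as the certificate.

B^2 term by term: the squares give (-1668/2431)^2*(e12)^2 + (698/143)^2*(e13)^2 + (-7002/2431)^2*(e23)^2 = 2782224/5909761*(+1) + 487204/20449*(+1) + 49028004/5909761*(-1) = 16 (each basis 2-blade squares to minus the product of its generators' squares); cross terms between blades sharing an index anticommute and cancel. So B^2 = 16.
Answer: boost, certificate B^2 = 16. Check the certificate: B^2 = 16, and that sign is decisive whatever form B takes.


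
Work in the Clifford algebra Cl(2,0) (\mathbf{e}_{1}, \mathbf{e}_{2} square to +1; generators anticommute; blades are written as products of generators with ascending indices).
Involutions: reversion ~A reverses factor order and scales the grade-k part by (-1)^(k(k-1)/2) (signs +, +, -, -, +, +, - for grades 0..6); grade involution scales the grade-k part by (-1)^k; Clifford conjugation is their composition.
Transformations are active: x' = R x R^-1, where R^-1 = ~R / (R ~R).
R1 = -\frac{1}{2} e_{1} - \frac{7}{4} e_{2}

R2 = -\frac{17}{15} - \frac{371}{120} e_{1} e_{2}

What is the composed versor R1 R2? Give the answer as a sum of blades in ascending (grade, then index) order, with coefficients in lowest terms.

Distribute over the terms of R1 (each basis-blade product reordered to ascending indices, repeated generators contracted through their squares):
(-\frac{1}{2} e_{1}) R2 = \frac{17}{30} e_{1} + \frac{371}{240} e_{2}
(-\frac{7}{4} e_{2}) R2 = -\frac{2597}{480} e_{1} + \frac{119}{60} e_{2}
Summing the partial products and collecting blades:
Answer: -\frac{155}{32} e_{1} + \frac{847}{240} e_{2}


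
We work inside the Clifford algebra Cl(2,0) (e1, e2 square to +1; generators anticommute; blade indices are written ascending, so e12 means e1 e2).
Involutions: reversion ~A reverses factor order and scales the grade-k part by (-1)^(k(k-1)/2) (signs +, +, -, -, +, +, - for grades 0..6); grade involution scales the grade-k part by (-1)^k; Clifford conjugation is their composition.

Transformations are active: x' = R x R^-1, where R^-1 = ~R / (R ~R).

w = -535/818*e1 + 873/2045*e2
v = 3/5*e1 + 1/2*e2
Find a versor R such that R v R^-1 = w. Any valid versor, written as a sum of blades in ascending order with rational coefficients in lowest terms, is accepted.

Sketch: the shared square 61/100 makes R = v + w = -221/4090*e1 + 3791/4090*e2 the natural versor; its sandwich fixes that direction, negates (v - w)/2, and sends v to w.
Answer: -221/4090*e1 + 3791/4090*e2


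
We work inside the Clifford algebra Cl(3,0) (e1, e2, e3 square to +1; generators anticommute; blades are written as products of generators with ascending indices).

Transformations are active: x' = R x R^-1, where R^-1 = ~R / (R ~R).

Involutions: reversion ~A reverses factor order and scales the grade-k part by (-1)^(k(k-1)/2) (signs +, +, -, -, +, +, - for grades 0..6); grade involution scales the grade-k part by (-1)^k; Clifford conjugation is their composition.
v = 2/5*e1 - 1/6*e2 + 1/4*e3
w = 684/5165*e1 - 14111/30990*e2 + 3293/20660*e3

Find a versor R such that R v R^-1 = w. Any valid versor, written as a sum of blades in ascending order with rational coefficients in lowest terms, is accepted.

Take R = v + w = 550/1033*e1 - 9638/15495*e2 + 4229/10330*e3. Because q(v) = q(w) = 901/3600, conjugation by R sends v exactly to w.
Answer: 550/1033*e1 - 9638/15495*e2 + 4229/10330*e3


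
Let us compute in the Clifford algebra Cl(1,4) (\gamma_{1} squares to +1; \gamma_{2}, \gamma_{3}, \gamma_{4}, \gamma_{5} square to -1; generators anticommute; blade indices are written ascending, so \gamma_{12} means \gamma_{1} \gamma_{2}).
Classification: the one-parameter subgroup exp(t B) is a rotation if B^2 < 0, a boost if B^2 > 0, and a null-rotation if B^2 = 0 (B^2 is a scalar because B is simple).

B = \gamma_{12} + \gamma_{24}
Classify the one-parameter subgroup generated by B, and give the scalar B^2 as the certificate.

B^2 term by term: the squares give (1)^2*(\gamma_{12})^2 + (1)^2*(\gamma_{24})^2 = 1*(+1) + 1*(-1) = 0 (each basis 2-blade squares to minus the product of its generators' squares); cross terms between blades sharing an index anticommute and cancel. So B^2 = 0.
Answer: null-rotation, certificate B^2 = 0. Check the certificate: B^2 = 0, and that sign is decisive whatever form B takes.


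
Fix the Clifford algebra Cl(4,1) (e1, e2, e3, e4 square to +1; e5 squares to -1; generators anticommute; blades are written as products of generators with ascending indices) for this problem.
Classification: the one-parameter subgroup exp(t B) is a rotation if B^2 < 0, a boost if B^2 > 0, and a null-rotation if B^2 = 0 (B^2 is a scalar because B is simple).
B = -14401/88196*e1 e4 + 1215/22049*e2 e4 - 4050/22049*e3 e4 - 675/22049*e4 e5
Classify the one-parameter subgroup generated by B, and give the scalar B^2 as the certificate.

B^2 term by term: the squares give (-14401/88196)^2*(e1 e4)^2 + (1215/22049)^2*(e2 e4)^2 + (-4050/22049)^2*(e3 e4)^2 + (-675/22049)^2*(e4 e5)^2 = 207388801/7778534416*(-1) + 1476225/486158401*(-1) + 16402500/486158401*(-1) + 455625/486158401*(+1) = -1/16 (each basis 2-blade squares to minus the product of its generators' squares); cross terms between blades sharing an index anticommute and cancel. So B^2 = -1/16.
Answer: rotation, certificate B^2 = -1/16. The class reads off the invariant scalar -1/16 directly.


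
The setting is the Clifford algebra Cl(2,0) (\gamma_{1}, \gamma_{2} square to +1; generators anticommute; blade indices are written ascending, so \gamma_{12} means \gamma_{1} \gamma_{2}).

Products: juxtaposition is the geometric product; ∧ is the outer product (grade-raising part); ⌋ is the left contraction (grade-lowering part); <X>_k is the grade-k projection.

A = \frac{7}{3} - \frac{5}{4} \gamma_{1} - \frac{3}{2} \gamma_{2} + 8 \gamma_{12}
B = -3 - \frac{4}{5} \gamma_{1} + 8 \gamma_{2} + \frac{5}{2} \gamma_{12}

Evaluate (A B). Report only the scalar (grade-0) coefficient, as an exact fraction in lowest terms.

step 1: -38 + \frac{2089}{30} \gamma_{1} + \frac{3173}{120} \gamma_{2} - \frac{881}{30} \gamma_{12}
Answer: -38


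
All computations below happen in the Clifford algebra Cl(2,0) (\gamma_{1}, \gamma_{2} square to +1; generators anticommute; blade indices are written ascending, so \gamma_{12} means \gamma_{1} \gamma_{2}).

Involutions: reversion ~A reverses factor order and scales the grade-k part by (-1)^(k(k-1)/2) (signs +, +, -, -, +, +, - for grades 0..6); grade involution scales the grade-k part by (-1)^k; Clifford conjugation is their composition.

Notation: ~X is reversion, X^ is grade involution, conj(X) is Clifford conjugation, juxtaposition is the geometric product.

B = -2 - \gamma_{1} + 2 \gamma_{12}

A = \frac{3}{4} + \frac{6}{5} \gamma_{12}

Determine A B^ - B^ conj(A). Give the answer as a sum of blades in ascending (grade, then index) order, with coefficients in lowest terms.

first term: -\frac{39}{10} + \frac{3}{4} \gamma_{1} - \frac{6}{5} \gamma_{2} - \frac{9}{10} \gamma_{12}
second term: \frac{9}{10} + \frac{3}{4} \gamma_{1} - \frac{6}{5} \gamma_{2} + \frac{39}{10} \gamma_{12}
Answer: -\frac{24}{5} - \frac{24}{5} \gamma_{12}


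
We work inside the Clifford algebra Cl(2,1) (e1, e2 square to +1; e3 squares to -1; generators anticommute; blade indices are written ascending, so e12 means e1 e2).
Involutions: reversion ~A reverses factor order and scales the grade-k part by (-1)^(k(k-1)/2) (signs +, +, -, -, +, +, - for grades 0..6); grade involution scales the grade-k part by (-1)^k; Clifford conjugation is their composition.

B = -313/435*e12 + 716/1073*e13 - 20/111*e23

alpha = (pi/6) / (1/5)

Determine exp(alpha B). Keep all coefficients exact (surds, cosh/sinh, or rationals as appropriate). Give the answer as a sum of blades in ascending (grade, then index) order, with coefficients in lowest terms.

B^2 term by term: the squares give (-313/435)^2*(e12)^2 + (716/1073)^2*(e13)^2 + (-20/111)^2*(e23)^2 = 97969/189225*(-1) + 512656/1151329*(+1) + 400/12321*(+1) = -1/25 (each basis 2-blade squares to minus the product of its generators' squares); cross terms between blades sharing an index anticommute and cancel. So B^2 = -1/25.
B^2 = -1/25 — the negative square puts this in the circular regime; l = 1/5, alpha*l = pi/6, so exp(alpha B) = cos(pi/6) + (sin(pi/6)/(1/5))*B = sqrt(3)/2 + (5/2)*B.
Answer: sqrt(3)/2 - 313/174*e12 + 1790/1073*e13 - 50/111*e23


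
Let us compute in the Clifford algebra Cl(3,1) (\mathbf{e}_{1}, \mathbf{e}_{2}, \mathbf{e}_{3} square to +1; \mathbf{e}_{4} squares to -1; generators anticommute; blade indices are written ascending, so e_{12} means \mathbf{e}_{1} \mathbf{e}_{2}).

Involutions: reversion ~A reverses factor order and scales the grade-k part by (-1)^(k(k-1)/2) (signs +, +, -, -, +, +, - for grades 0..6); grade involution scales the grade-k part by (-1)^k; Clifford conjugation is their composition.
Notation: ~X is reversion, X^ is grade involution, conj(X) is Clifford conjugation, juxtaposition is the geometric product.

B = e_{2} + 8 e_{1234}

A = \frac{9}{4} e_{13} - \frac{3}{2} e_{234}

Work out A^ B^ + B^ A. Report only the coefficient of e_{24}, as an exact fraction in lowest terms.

first term: -12 e_{1} + 18 e_{24} - \frac{3}{2} e_{34} + \frac{9}{4} e_{123}
second term: -12 e_{1} + 18 e_{24} + \frac{3}{2} e_{34} + \frac{9}{4} e_{123}
Answer: 36


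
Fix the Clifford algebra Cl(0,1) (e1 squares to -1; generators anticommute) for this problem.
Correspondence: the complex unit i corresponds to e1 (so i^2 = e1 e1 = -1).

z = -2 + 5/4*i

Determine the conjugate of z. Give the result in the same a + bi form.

In blades: z = -2 + 5/4*e1.
Conjugation here is Clifford conjugation: the scalar is fixed and the grade-1 and grade-2 blades all flip sign, giving -2 - 5/4*e1; translating back:
Answer: -2 - 5/4*i


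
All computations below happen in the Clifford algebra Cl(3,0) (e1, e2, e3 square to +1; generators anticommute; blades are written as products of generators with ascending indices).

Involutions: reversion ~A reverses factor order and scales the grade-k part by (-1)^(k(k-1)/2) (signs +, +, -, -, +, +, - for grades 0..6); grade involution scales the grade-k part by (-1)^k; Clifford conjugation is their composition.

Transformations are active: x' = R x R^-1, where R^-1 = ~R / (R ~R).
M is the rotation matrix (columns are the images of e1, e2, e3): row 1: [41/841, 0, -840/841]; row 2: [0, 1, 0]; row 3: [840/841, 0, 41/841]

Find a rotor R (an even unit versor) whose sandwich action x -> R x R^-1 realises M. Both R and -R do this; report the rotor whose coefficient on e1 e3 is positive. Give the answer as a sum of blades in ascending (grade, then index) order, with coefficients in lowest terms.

Method: write R = a + b12*e1 e2 + b13*e1 e3 + b23*e2 e3 with a^2 + b12^2 + b13^2 + b23^2 = 1 (so R^-1 = ~R). Expanding the columns R e_j ~R gives tr M = 4a^2 - 1 and, from the antisymmetric part, M21 - M12 = -4a*b12, M13 - M31 = 4a*b13, M32 - M23 = -4a*b23.
Here tr M = 923/841, so a^2 = (1 + tr M)/4 = 441/841 and a = ±21/29. Taking a = 21/29: M21 - M12 = 0, M13 - M31 = -1680/841, M32 - M23 = 0, giving b12 = 0, b13 = -20/29, b23 = 0, i.e. R = 21/29 - 20/29*e1 e3.
Its e1 e3 coefficient is negative, so report the other preimage -R.
Answer: -21/29 + 20/29*e1 e3. Key observation: the double cover Spin(3) -> SO(3) sends R and -R to the same matrix (trace 923/841 here), so the stated sign of the e1 e3 coefficient is what selects one sheet.


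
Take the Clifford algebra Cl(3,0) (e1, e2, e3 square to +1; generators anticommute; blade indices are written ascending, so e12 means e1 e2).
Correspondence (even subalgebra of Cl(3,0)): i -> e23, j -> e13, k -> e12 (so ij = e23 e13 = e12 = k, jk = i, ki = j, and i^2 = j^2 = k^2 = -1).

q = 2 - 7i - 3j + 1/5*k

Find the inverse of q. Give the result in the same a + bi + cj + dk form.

In blades: q = 2 + 1/5*e12 - 3*e13 - 7*e23.
With qbar = 2 - 1/5*e12 + 3*e13 + 7*e23 (scalar fixed, mapped units negated), q qbar = 1551/25 (the sum of squared coefficients), so q^-1 = qbar / (1551/25) = 50/1551 - 5/1551*e12 + 25/517*e13 + 175/1551*e23; translating back:
Answer: 50/1551 + 175/1551*i + 25/517*j - 5/1551*k


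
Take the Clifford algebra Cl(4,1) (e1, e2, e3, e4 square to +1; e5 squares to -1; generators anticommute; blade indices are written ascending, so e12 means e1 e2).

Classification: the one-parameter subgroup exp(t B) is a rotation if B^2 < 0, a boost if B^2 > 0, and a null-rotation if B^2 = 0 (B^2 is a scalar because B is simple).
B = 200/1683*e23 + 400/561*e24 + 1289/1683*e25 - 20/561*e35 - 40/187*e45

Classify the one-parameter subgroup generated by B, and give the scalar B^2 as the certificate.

B^2 term by term: the squares give (200/1683)^2*(e23)^2 + (400/561)^2*(e24)^2 + (1289/1683)^2*(e25)^2 + (-20/561)^2*(e35)^2 + (-40/187)^2*(e45)^2 = 40000/2832489*(-1) + 160000/314721*(-1) + 1661521/2832489*(+1) + 400/314721*(+1) + 1600/34969*(+1) = 1/9 (each basis 2-blade squares to minus the product of its generators' squares); cross terms between blades sharing an index anticommute and cancel; the commuting (index-disjoint) pairs give grade-4 terms 2*c*c'*(blade product), which cancel blade by blade — e2345: -16000/314721 + 16000/314721 = 0 — confirming B is simple. So B^2 = 1/9.
Answer: boost, certificate B^2 = 1/9. Certificate logic: 1/9 is a conjugation-invariant scalar, so its sign fixes rotation versus boost versus null-rotation outright.


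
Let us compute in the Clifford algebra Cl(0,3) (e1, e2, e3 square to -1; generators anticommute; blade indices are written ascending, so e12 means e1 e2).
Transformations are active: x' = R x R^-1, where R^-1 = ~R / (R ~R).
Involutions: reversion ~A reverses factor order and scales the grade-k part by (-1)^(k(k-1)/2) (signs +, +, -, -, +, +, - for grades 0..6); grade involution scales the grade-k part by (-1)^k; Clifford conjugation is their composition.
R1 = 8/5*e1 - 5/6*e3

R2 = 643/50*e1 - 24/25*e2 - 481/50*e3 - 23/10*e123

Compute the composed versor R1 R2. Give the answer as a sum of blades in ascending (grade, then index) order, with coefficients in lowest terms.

Distribute over the terms of R1 (each basis-blade product reordered to ascending indices, repeated generators contracted through their squares):
(8/5*e1) R2 = -2572/125 - 192/125*e12 - 1924/125*e13 + 92/25*e23
(-5/6*e3) R2 = -481/60 - 23/12*e12 + 643/60*e13 - 4/5*e23
Summing the partial products and collecting blades:
Answer: -42889/1500 - 5179/1500*e12 - 7013/1500*e13 + 72/25*e23


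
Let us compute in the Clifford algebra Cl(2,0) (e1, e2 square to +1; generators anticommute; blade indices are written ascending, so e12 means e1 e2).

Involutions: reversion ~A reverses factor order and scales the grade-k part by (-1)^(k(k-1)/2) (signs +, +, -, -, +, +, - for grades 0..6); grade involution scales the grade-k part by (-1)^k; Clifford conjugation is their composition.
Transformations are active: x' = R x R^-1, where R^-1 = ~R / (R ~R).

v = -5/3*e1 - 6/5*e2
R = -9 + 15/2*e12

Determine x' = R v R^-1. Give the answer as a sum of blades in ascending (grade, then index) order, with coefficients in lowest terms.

~R = -9 - 15/2*e12, and R ~R = 549/4, so R^-1 = ~R / (549/4).
R v = 6*e1 + 233/10*e2
Answer: 161/183*e1 - 566/305*e2


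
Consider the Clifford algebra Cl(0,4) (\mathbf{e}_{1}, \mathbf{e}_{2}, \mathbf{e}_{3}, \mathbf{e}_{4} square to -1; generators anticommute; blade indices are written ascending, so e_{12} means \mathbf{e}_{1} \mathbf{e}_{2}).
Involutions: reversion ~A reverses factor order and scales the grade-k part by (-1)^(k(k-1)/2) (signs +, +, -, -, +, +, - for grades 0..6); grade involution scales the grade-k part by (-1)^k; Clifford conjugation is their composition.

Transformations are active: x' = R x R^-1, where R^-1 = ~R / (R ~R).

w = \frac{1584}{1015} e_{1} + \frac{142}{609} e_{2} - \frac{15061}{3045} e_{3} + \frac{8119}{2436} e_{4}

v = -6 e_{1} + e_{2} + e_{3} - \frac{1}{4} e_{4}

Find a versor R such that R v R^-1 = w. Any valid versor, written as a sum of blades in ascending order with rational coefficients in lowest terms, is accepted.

R = v + w = -\frac{4506}{1015} e_{1} + \frac{751}{609} e_{2} - \frac{12016}{3045} e_{3} + \frac{3755}{1218} e_{4} works: the equal norms (-\frac{609}{16}) guarantee its sandwich swaps v into w.
Answer: -\frac{4506}{1015} e_{1} + \frac{751}{609} e_{2} - \frac{12016}{3045} e_{3} + \frac{3755}{1218} e_{4}


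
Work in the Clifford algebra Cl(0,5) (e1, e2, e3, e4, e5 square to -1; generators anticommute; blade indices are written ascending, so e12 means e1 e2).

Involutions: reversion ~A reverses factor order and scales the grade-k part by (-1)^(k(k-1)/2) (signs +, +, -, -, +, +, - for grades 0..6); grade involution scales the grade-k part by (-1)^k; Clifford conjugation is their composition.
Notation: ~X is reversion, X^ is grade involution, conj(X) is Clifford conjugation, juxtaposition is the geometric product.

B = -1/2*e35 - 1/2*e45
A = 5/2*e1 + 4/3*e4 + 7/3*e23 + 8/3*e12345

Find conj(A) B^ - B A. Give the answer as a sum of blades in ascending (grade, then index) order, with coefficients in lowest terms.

first term: -2/3*e5 - 7/6*e25 - 4/3*e123 + 4/3*e124 + 5/4*e135 + 5/4*e145 - 2/3*e345 + 7/6*e2345
second term: -2/3*e5 - 7/6*e25 + 4/3*e123 - 4/3*e124 - 5/4*e135 - 5/4*e145 + 2/3*e345 - 7/6*e2345
Answer: -8/3*e123 + 8/3*e124 + 5/2*e135 + 5/2*e145 - 4/3*e345 + 7/3*e2345


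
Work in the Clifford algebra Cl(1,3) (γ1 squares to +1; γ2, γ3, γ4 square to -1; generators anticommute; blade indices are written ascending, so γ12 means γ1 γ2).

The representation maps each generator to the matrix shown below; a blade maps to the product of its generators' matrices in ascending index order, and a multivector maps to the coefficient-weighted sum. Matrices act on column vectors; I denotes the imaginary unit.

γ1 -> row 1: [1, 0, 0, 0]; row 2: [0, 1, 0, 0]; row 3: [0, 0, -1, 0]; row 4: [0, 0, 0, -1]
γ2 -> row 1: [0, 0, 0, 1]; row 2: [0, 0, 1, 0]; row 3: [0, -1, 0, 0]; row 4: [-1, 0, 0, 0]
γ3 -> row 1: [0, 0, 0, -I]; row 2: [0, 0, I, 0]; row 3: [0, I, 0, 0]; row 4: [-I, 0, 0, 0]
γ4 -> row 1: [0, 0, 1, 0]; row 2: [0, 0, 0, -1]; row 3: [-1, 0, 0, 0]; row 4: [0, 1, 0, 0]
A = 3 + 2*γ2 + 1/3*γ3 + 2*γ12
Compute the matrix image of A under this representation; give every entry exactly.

Bivector images (products of the table entries): rho(γ12) = rho(γ1)rho(γ2) = row 1: [0, 0, 0, 1]; row 2: [0, 0, 1, 0]; row 3: [0, 1, 0, 0]; row 4: [1, 0, 0, 0].
M = (3)*1 + (2)*rho(γ2) + (1/3)*rho(γ3) + (2)*rho(γ12), summed entrywise (1 is the identity matrix):
Answer: row 1: [3, 0, 0, 4 - I/3]; row 2: [0, 3, 4 + I/3, 0]; row 3: [0, I/3, 3, 0]; row 4: [-I/3, 0, 0, 3]


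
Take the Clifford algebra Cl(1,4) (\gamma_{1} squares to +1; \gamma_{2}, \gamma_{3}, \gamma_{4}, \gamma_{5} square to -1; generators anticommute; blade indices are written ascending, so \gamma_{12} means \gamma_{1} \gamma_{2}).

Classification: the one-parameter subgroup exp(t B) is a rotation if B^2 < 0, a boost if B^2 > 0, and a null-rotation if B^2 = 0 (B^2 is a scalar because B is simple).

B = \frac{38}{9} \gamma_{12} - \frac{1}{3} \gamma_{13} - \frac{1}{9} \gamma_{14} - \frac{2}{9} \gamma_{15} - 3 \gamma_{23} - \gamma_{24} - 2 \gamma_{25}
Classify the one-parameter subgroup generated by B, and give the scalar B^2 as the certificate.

B^2 term by term: the squares give (\frac{38}{9})^2*(\gamma_{12})^2 + (-\frac{1}{3})^2*(\gamma_{13})^2 + (-\frac{1}{9})^2*(\gamma_{14})^2 + (-\frac{2}{9})^2*(\gamma_{15})^2 + (-3)^2*(\gamma_{23})^2 + (-1)^2*(\gamma_{24})^2 + (-2)^2*(\gamma_{25})^2 = \frac{1444}{81}*(+1) + \frac{1}{9}*(+1) + \frac{1}{81}*(+1) + \frac{4}{81}*(+1) + 9*(-1) + 1*(-1) + 4*(-1) = 4 (each basis 2-blade squares to minus the product of its generators' squares); cross terms between blades sharing an index anticommute and cancel; the commuting (index-disjoint) pairs give grade-4 terms 2*c*c'*(blade product), which cancel blade by blade — \gamma_{1234}: -\frac{2}{3} + \frac{2}{3} = 0; \gamma_{1235}: -\frac{4}{3} + \frac{4}{3} = 0; \gamma_{1245}: -\frac{4}{9} + \frac{4}{9} = 0 — confirming B is simple. So B^2 = 4.
Answer: boost, certificate B^2 = 4. The class reads off the invariant scalar 4 directly.


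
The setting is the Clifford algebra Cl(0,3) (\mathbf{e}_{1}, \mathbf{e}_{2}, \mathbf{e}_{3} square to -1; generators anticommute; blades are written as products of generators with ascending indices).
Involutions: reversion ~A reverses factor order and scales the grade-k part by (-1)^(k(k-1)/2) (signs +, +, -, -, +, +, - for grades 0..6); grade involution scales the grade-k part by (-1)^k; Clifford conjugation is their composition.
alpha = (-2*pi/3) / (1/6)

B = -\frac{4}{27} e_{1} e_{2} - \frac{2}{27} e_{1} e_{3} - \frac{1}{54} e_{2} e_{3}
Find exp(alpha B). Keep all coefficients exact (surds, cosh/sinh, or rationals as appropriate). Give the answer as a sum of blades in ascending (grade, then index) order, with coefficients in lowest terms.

B^2 term by term: the squares give (-\frac{4}{27})^2*(e_{1} e_{2})^2 + (-\frac{2}{27})^2*(e_{1} e_{3})^2 + (-\frac{1}{54})^2*(e_{2} e_{3})^2 = \frac{16}{729}*(-1) + \frac{4}{729}*(-1) + \frac{1}{2916}*(-1) = -\frac{1}{36} (each basis 2-blade squares to minus the product of its generators' squares); cross terms between blades sharing an index anticommute and cancel. So B^2 = -\frac{1}{36}.
B^2 = -\frac{1}{36} — B^2 < 0, so the exponential closes trigonometrically: l = \frac{1}{6}, alpha*l = - \frac{2 \pi}{3}, so exp(alpha B) = cos(- \frac{2 \pi}{3}) + (sin(- \frac{2 \pi}{3})/(\frac{1}{6}))*B = - \frac{1}{2} + (- 3 \sqrt{3})*B.
Answer: - \frac{1}{2} + \frac{4 \sqrt{3}}{9} e_{1} e_{2} + \frac{2 \sqrt{3}}{9} e_{1} e_{3} + \frac{\sqrt{3}}{18} e_{2} e_{3}


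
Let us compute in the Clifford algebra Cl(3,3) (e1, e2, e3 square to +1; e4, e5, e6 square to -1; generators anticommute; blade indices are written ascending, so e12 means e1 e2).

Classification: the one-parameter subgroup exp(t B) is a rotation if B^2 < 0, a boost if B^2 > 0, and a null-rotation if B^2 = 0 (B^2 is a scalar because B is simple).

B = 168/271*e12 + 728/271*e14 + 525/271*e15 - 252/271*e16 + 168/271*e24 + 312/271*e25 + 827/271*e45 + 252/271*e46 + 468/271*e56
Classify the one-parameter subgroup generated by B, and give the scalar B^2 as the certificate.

B^2 term by term: the squares give (168/271)^2*(e12)^2 + (728/271)^2*(e14)^2 + (525/271)^2*(e15)^2 + (-252/271)^2*(e16)^2 + (168/271)^2*(e24)^2 + (312/271)^2*(e25)^2 + (827/271)^2*(e45)^2 + (252/271)^2*(e46)^2 + (468/271)^2*(e56)^2 = 28224/73441*(-1) + 529984/73441*(+1) + 275625/73441*(+1) + 63504/73441*(+1) + 28224/73441*(+1) + 97344/73441*(+1) + 683929/73441*(-1) + 63504/73441*(-1) + 219024/73441*(-1) = 0 (each basis 2-blade squares to minus the product of its generators' squares); cross terms between blades sharing an index anticommute and cancel; the commuting (index-disjoint) pairs give grade-4 terms 2*c*c'*(blade product), which cancel blade by blade — e1245: 277872/73441 - 454272/73441 + 176400/73441 = 0; e1246: 84672/73441 - 84672/73441 = 0; e1256: 157248/73441 - 157248/73441 = 0; e1456: 681408/73441 - 264600/73441 - 416808/73441 = 0; e2456: 157248/73441 - 157248/73441 = 0 — confirming B is simple. So B^2 = 0.
Answer: null-rotation, certificate B^2 = 0. Check the certificate: B^2 = 0, and that sign is decisive whatever form B takes.
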